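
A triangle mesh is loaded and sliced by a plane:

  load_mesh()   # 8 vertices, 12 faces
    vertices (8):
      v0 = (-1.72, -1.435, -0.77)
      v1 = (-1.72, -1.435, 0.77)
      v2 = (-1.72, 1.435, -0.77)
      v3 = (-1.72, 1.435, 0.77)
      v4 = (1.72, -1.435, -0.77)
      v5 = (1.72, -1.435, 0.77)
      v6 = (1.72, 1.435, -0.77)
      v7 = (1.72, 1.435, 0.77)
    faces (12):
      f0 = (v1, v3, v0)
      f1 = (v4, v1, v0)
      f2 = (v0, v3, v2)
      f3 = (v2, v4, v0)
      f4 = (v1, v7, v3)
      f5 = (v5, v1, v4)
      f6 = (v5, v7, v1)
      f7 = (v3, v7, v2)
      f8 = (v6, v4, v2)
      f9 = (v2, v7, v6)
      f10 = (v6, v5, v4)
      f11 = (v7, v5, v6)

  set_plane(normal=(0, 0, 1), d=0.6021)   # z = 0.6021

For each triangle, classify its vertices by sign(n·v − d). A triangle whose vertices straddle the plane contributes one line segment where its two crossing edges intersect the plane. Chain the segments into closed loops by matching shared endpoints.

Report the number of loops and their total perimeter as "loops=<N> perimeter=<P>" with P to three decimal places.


Straddling triangles (8 of 12):
  (v1,v3,v0) [++-] → (-1.72, 1.1221, 0.6021)–(-1.72, -1.435, 0.6021)  len=2.5571
  (v4,v1,v0) [-+-] → (-1.34495, -1.435, 0.6021)–(-1.72, -1.435, 0.6021)  len=0.3750
  (v0,v3,v2) [-+-] → (-1.72, 1.1221, 0.6021)–(-1.72, 1.435, 0.6021)  len=0.3129
  (v5,v1,v4) [++-] → (-1.34495, -1.435, 0.6021)–(1.72, -1.435, 0.6021)  len=3.0650
  (v3,v7,v2) [++-] → (1.34495, 1.435, 0.6021)–(-1.72, 1.435, 0.6021)  len=3.0650
  (v2,v7,v6) [-+-] → (1.34495, 1.435, 0.6021)–(1.72, 1.435, 0.6021)  len=0.3750
  (v6,v5,v4) [-+-] → (1.72, -1.1221, 0.6021)–(1.72, -1.435, 0.6021)  len=0.3129
  (v7,v5,v6) [++-] → (1.72, -1.1221, 0.6021)–(1.72, 1.435, 0.6021)  len=2.5571

Chained into 1 loop(s):
  loop 1: 8 segments, perimeter = 12.6200
Total perimeter = 12.620

loops=1 perimeter=12.620


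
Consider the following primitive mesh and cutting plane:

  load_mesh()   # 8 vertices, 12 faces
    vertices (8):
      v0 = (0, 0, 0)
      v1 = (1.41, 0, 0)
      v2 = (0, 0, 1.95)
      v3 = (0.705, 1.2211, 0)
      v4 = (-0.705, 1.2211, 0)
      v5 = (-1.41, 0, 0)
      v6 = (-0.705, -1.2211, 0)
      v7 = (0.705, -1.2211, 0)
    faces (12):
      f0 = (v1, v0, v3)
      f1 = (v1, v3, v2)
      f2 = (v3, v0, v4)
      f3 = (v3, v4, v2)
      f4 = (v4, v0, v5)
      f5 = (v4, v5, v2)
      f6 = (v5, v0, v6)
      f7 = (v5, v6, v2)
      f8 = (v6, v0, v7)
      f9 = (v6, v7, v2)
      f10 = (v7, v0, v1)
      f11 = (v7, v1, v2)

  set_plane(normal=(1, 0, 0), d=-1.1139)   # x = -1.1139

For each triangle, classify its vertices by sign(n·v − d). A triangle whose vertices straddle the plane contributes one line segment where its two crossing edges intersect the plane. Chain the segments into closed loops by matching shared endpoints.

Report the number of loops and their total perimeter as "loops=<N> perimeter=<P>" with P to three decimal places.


Straddling triangles (4 of 12):
  (v4,v0,v5) [++-] → (-1.1139, 0, 0)–(-1.1139, 0.512862, 0)  len=0.5129
  (v4,v5,v2) [+-+] → (-1.1139, 0.512862, 0)–(-1.1139, 0, 0.4095)  len=0.6563
  (v5,v0,v6) [-++] → (-1.1139, 0, 0)–(-1.1139, -0.512862, 0)  len=0.5129
  (v5,v6,v2) [-++] → (-1.1139, -0.512862, 0)–(-1.1139, 0, 0.4095)  len=0.6563

Chained into 1 loop(s):
  loop 1: 4 segments, perimeter = 2.3383
Total perimeter = 2.338

loops=1 perimeter=2.338


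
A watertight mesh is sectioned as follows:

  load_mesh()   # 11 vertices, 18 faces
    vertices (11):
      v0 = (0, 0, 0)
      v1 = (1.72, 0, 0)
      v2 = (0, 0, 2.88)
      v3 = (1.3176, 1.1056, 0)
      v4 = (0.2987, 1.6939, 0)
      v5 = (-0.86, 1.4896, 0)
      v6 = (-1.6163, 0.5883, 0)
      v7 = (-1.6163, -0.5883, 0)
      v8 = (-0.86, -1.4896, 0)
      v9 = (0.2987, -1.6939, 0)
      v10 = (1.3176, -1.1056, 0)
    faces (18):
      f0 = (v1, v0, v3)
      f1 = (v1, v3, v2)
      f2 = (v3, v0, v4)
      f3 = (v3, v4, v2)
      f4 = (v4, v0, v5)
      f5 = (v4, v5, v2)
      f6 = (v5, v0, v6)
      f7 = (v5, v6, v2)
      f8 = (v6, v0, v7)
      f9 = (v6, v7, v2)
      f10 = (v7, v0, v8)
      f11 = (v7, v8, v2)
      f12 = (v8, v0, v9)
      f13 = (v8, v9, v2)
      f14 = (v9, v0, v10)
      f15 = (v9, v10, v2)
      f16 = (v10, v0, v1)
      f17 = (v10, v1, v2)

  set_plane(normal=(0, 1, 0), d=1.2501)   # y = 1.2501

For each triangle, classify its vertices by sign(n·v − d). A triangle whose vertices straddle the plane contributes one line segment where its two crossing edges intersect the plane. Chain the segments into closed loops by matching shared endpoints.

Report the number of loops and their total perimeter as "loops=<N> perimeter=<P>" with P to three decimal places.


Straddling triangles (6 of 18):
  (v3,v0,v4) [--+] → (0.220441, 1.2501, 0)–(1.06733, 1.2501, 0)  len=0.8469
  (v3,v4,v2) [-+-] → (1.06733, 1.2501, 0)–(0.220441, 1.2501, 0.754557)  len=1.1343
  (v4,v0,v5) [+-+] → (0.220441, 1.2501, 0)–(-0.721728, 1.2501, 0)  len=0.9422
  (v4,v5,v2) [++-] → (-0.721728, 1.2501, 0.46305)–(0.220441, 1.2501, 0.754557)  len=0.9862
  (v5,v0,v6) [+--] → (-0.721728, 1.2501, 0)–(-1.06097, 1.2501, 0)  len=0.3392
  (v5,v6,v2) [+--] → (-1.06097, 1.2501, 0)–(-0.721728, 1.2501, 0.46305)  len=0.5740

Chained into 1 loop(s):
  loop 1: 6 segments, perimeter = 4.8228
Total perimeter = 4.823

loops=1 perimeter=4.823


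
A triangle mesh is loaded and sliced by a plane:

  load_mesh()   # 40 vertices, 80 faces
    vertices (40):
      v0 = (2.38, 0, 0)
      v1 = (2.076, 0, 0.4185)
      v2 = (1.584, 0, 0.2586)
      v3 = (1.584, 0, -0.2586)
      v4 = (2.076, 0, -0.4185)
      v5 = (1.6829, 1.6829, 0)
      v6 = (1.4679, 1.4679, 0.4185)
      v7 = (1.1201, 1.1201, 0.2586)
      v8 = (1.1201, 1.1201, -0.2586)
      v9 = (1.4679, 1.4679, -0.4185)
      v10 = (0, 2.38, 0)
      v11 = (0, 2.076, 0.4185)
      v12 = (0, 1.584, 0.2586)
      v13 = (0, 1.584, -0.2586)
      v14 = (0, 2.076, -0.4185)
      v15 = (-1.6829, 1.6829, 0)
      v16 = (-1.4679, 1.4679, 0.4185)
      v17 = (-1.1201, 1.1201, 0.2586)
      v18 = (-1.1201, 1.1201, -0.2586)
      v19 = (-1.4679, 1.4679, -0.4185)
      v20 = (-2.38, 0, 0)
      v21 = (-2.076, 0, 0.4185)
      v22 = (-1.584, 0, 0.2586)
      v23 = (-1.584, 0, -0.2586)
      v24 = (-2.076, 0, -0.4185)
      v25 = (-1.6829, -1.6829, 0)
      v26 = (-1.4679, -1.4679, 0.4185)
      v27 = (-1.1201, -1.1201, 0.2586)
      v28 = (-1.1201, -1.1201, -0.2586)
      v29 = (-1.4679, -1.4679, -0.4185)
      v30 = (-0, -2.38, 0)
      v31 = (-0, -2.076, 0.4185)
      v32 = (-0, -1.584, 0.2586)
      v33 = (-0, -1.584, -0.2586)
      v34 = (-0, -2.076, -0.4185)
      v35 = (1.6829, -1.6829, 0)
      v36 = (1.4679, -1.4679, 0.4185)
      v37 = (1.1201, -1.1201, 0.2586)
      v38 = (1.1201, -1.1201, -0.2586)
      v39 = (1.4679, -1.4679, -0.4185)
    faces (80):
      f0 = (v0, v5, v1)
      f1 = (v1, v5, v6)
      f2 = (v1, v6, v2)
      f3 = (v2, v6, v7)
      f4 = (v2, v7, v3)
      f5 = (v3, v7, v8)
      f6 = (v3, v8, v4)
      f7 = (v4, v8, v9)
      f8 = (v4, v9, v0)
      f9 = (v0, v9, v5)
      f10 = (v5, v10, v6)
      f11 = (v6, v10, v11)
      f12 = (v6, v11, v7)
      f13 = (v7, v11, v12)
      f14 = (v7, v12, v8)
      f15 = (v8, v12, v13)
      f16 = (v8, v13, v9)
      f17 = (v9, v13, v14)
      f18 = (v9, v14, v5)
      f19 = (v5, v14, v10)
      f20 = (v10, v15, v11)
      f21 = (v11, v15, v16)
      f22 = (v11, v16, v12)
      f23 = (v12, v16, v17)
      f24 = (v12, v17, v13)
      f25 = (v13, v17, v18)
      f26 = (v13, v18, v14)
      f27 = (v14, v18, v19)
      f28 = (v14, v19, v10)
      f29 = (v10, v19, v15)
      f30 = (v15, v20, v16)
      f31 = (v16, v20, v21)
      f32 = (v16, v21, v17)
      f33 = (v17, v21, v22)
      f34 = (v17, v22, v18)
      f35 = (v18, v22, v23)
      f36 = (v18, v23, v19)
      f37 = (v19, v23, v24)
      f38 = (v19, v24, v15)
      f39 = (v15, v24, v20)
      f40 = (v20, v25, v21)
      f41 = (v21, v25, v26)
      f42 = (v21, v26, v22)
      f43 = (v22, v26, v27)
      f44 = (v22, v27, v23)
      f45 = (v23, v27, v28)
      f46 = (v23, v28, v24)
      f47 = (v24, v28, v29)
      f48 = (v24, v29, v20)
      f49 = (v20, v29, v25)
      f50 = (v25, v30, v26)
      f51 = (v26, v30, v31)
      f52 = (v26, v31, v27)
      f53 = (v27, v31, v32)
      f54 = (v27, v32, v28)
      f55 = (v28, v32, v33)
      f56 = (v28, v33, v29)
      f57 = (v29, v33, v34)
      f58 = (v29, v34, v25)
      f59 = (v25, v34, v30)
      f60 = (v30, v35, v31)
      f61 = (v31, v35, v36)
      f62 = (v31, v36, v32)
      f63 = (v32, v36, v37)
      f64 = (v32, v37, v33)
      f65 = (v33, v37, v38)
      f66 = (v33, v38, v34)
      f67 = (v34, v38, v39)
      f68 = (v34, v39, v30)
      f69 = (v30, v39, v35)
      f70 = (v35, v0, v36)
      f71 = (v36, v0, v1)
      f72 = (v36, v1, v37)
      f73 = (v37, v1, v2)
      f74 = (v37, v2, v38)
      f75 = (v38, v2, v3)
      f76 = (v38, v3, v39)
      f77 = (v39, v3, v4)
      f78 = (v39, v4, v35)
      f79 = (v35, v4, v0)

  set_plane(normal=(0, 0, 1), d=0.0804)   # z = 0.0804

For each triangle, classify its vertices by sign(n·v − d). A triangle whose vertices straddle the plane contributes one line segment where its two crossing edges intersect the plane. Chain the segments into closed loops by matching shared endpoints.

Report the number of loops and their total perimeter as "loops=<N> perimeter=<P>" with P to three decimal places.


loops=2 perimeter=23.914

Straddling triangles (32 of 80):
  (v0,v5,v1) [--+] → (1.75842, 1.35959, 0.0804)–(2.3216, 0, 0.0804)  len=1.4716
  (v1,v5,v6) [+-+] → (1.75842, 1.35959, 0.0804)–(1.6416, 1.6416, 0.0804)  len=0.3052
  (v2,v7,v3) [++-] → (1.27994, 0.734172, 0.0804)–(1.584, 0, 0.0804)  len=0.7946
  (v3,v7,v8) [-+-] → (1.27994, 0.734172, 0.0804)–(1.1201, 1.1201, 0.0804)  len=0.4177
  (v5,v10,v6) [--+] → (0.282005, 2.20477, 0.0804)–(1.6416, 1.6416, 0.0804)  len=1.4716
  (v6,v10,v11) [+-+] → (0.282005, 2.20477, 0.0804)–(0, 2.3216, 0.0804)  len=0.3052
  (v7,v12,v8) [++-] → (0.385928, 1.42416, 0.0804)–(1.1201, 1.1201, 0.0804)  len=0.7946
  (v8,v12,v13) [-+-] → (0.385928, 1.42416, 0.0804)–(0, 1.584, 0.0804)  len=0.4177
  (v10,v15,v11) [--+] → (-1.35959, 1.75842, 0.0804)–(0, 2.3216, 0.0804)  len=1.4716
  (v11,v15,v16) [+-+] → (-1.35959, 1.75842, 0.0804)–(-1.6416, 1.6416, 0.0804)  len=0.3052
  (v12,v17,v13) [++-] → (-0.734172, 1.27994, 0.0804)–(0, 1.584, 0.0804)  len=0.7946
  (v13,v17,v18) [-+-] → (-0.734172, 1.27994, 0.0804)–(-1.1201, 1.1201, 0.0804)  len=0.4177
  (v15,v20,v16) [--+] → (-2.20477, 0.282005, 0.0804)–(-1.6416, 1.6416, 0.0804)  len=1.4716
  (v16,v20,v21) [+-+] → (-2.20477, 0.282005, 0.0804)–(-2.3216, 0, 0.0804)  len=0.3052
  (v17,v22,v18) [++-] → (-1.42416, 0.385928, 0.0804)–(-1.1201, 1.1201, 0.0804)  len=0.7946
  (v18,v22,v23) [-+-] → (-1.42416, 0.385928, 0.0804)–(-1.584, 0, 0.0804)  len=0.4177
  (v20,v25,v21) [--+] → (-1.75842, -1.35959, 0.0804)–(-2.3216, 0, 0.0804)  len=1.4716
  (v21,v25,v26) [+-+] → (-1.75842, -1.35959, 0.0804)–(-1.6416, -1.6416, 0.0804)  len=0.3052
  (v22,v27,v23) [++-] → (-1.27994, -0.734172, 0.0804)–(-1.584, 0, 0.0804)  len=0.7946
  (v23,v27,v28) [-+-] → (-1.27994, -0.734172, 0.0804)–(-1.1201, -1.1201, 0.0804)  len=0.4177
  (v25,v30,v26) [--+] → (-0.282005, -2.20477, 0.0804)–(-1.6416, -1.6416, 0.0804)  len=1.4716
  (v26,v30,v31) [+-+] → (-0.282005, -2.20477, 0.0804)–(0, -2.3216, 0.0804)  len=0.3052
  (v27,v32,v28) [++-] → (-0.385928, -1.42416, 0.0804)–(-1.1201, -1.1201, 0.0804)  len=0.7946
  (v28,v32,v33) [-+-] → (-0.385928, -1.42416, 0.0804)–(0, -1.584, 0.0804)  len=0.4177
  (v30,v35,v31) [--+] → (1.35959, -1.75842, 0.0804)–(0, -2.3216, 0.0804)  len=1.4716
  (v31,v35,v36) [+-+] → (1.35959, -1.75842, 0.0804)–(1.6416, -1.6416, 0.0804)  len=0.3052
  (v32,v37,v33) [++-] → (0.734172, -1.27994, 0.0804)–(0, -1.584, 0.0804)  len=0.7946
  (v33,v37,v38) [-+-] → (0.734172, -1.27994, 0.0804)–(1.1201, -1.1201, 0.0804)  len=0.4177
  (v35,v0,v36) [--+] → (2.20477, -0.282005, 0.0804)–(1.6416, -1.6416, 0.0804)  len=1.4716
  (v36,v0,v1) [+-+] → (2.20477, -0.282005, 0.0804)–(2.3216, 0, 0.0804)  len=0.3052
  (v37,v2,v38) [++-] → (1.42416, -0.385928, 0.0804)–(1.1201, -1.1201, 0.0804)  len=0.7946
  (v38,v2,v3) [-+-] → (1.42416, -0.385928, 0.0804)–(1.584, 0, 0.0804)  len=0.4177

Chained into 2 loop(s):
  loop 1: 16 segments, perimeter = 14.2149
  loop 2: 16 segments, perimeter = 9.6989
Total perimeter = 23.914


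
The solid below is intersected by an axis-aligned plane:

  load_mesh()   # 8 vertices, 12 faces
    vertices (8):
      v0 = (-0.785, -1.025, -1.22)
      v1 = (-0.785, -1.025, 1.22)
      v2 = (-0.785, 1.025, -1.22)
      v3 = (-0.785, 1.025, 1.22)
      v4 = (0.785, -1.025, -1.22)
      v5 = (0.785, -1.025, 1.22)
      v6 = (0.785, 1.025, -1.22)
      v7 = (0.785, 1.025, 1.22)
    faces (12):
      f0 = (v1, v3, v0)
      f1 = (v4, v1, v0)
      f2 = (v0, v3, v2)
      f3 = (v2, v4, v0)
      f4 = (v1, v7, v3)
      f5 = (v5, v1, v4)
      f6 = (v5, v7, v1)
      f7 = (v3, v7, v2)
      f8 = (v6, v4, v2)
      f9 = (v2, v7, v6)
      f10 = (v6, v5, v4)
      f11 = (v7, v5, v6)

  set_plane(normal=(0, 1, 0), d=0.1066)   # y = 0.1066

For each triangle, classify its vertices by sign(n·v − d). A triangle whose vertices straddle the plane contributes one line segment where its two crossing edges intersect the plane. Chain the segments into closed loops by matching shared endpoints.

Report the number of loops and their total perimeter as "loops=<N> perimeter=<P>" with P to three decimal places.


Straddling triangles (8 of 12):
  (v1,v3,v0) [-+-] → (-0.785, 0.1066, 1.22)–(-0.785, 0.1066, 0.12688)  len=1.0931
  (v0,v3,v2) [-++] → (-0.785, 0.1066, 0.12688)–(-0.785, 0.1066, -1.22)  len=1.3469
  (v2,v4,v0) [+--] → (-0.08164, 0.1066, -1.22)–(-0.785, 0.1066, -1.22)  len=0.7034
  (v1,v7,v3) [-++] → (0.08164, 0.1066, 1.22)–(-0.785, 0.1066, 1.22)  len=0.8666
  (v5,v7,v1) [-+-] → (0.785, 0.1066, 1.22)–(0.08164, 0.1066, 1.22)  len=0.7034
  (v6,v4,v2) [+-+] → (0.785, 0.1066, -1.22)–(-0.08164, 0.1066, -1.22)  len=0.8666
  (v6,v5,v4) [+--] → (0.785, 0.1066, -0.12688)–(0.785, 0.1066, -1.22)  len=1.0931
  (v7,v5,v6) [+-+] → (0.785, 0.1066, 1.22)–(0.785, 0.1066, -0.12688)  len=1.3469

Chained into 1 loop(s):
  loop 1: 8 segments, perimeter = 8.0200
Total perimeter = 8.020

loops=1 perimeter=8.020


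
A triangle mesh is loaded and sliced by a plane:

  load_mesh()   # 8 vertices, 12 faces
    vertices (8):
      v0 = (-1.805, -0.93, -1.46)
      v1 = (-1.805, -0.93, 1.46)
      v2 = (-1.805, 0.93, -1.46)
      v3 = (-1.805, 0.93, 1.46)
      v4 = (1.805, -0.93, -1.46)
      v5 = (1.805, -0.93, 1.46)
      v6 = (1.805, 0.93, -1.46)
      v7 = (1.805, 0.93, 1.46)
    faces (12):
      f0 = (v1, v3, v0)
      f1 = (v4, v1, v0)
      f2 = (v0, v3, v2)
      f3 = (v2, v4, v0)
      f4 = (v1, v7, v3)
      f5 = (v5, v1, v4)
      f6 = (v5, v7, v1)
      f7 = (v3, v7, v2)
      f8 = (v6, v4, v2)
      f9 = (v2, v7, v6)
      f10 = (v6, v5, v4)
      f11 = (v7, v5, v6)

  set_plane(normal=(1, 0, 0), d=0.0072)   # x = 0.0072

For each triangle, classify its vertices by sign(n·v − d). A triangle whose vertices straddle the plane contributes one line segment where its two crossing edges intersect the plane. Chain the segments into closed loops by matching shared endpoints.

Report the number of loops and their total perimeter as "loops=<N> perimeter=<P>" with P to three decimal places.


loops=1 perimeter=9.560

Straddling triangles (8 of 12):
  (v4,v1,v0) [+--] → (0.0072, -0.93, -0.00582382)–(0.0072, -0.93, -1.46)  len=1.4542
  (v2,v4,v0) [-+-] → (0.0072, -0.0037097, -1.46)–(0.0072, -0.93, -1.46)  len=0.9263
  (v1,v7,v3) [-+-] → (0.0072, 0.0037097, 1.46)–(0.0072, 0.93, 1.46)  len=0.9263
  (v5,v1,v4) [+-+] → (0.0072, -0.93, 1.46)–(0.0072, -0.93, -0.00582382)  len=1.4658
  (v5,v7,v1) [++-] → (0.0072, 0.0037097, 1.46)–(0.0072, -0.93, 1.46)  len=0.9337
  (v3,v7,v2) [-+-] → (0.0072, 0.93, 1.46)–(0.0072, 0.93, 0.00582382)  len=1.4542
  (v6,v4,v2) [++-] → (0.0072, -0.0037097, -1.46)–(0.0072, 0.93, -1.46)  len=0.9337
  (v2,v7,v6) [-++] → (0.0072, 0.93, 0.00582382)–(0.0072, 0.93, -1.46)  len=1.4658

Chained into 1 loop(s):
  loop 1: 8 segments, perimeter = 9.5600
Total perimeter = 9.560


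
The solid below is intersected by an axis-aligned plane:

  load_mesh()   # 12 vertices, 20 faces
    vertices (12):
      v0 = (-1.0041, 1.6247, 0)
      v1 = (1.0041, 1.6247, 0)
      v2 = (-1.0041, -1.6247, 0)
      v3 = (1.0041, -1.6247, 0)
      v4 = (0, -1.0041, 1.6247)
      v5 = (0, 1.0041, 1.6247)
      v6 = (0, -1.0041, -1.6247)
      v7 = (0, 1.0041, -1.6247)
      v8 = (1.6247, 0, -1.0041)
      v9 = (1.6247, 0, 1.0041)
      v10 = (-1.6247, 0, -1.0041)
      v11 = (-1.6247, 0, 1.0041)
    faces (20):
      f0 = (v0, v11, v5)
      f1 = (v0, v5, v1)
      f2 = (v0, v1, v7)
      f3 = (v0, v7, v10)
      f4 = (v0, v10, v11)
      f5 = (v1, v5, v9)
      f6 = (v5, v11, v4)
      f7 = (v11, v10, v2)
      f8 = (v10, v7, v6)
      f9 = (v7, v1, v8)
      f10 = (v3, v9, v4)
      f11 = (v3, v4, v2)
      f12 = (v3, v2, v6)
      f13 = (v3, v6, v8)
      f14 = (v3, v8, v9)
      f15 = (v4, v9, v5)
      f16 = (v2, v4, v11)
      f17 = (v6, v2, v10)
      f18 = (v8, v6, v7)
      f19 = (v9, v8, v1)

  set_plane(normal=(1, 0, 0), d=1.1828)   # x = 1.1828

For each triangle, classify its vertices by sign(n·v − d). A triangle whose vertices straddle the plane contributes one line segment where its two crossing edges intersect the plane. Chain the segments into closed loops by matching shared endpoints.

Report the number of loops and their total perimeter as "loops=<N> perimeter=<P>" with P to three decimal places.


Straddling triangles (8 of 20):
  (v1,v5,v9) [--+] → (1.1828, 0.273104, 1.1729)–(1.1828, 1.15687, 0.289128)  len=1.2498
  (v7,v1,v8) [--+] → (1.1828, 1.15687, -0.289128)–(1.1828, 0.273104, -1.1729)  len=1.2498
  (v3,v9,v4) [-+-] → (1.1828, -1.15687, 0.289128)–(1.1828, -0.273104, 1.1729)  len=1.2498
  (v3,v6,v8) [--+] → (1.1828, -0.273104, -1.1729)–(1.1828, -1.15687, -0.289128)  len=1.2498
  (v3,v8,v9) [-++] → (1.1828, -1.15687, -0.289128)–(1.1828, -1.15687, 0.289128)  len=0.5783
  (v4,v9,v5) [-+-] → (1.1828, -0.273104, 1.1729)–(1.1828, 0.273104, 1.1729)  len=0.5462
  (v8,v6,v7) [+--] → (1.1828, -0.273104, -1.1729)–(1.1828, 0.273104, -1.1729)  len=0.5462
  (v9,v8,v1) [++-] → (1.1828, 1.15687, -0.289128)–(1.1828, 1.15687, 0.289128)  len=0.5783

Chained into 1 loop(s):
  loop 1: 8 segments, perimeter = 7.2483
Total perimeter = 7.248

loops=1 perimeter=7.248


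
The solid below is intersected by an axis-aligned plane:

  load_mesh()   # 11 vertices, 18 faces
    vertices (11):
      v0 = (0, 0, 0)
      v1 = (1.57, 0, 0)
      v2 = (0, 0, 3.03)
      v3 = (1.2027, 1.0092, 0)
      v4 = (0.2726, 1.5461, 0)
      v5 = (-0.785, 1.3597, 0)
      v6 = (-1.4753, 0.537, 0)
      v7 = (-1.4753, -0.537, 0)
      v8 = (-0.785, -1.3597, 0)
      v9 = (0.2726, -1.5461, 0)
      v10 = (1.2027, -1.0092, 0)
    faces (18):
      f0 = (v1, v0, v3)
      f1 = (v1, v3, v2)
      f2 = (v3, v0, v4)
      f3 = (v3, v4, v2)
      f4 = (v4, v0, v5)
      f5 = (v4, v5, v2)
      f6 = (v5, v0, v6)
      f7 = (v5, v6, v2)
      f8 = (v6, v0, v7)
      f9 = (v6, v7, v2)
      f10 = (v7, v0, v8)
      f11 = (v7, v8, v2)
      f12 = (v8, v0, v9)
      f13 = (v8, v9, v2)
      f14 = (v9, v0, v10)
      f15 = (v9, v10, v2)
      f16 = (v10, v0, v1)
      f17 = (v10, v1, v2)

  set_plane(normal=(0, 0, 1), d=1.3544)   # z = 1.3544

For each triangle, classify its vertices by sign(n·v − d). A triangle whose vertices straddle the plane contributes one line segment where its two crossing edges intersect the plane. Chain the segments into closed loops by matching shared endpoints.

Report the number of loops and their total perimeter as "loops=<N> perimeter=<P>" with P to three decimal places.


loops=1 perimeter=5.345

Straddling triangles (9 of 18):
  (v1,v3,v2) [--+] → (0.665097, 0.558091, 1.3544)–(0.868215, 0, 1.3544)  len=0.5939
  (v3,v4,v2) [--+] → (0.150749, 0.854998, 1.3544)–(0.665097, 0.558091, 1.3544)  len=0.5939
  (v4,v5,v2) [--+] → (-0.434108, 0.751919, 1.3544)–(0.150749, 0.854998, 1.3544)  len=0.5939
  (v5,v6,v2) [--+] → (-0.815846, 0.296963, 1.3544)–(-0.434108, 0.751919, 1.3544)  len=0.5939
  (v6,v7,v2) [--+] → (-0.815846, -0.296963, 1.3544)–(-0.815846, 0.296963, 1.3544)  len=0.5939
  (v7,v8,v2) [--+] → (-0.434108, -0.751919, 1.3544)–(-0.815846, -0.296963, 1.3544)  len=0.5939
  (v8,v9,v2) [--+] → (0.150749, -0.854998, 1.3544)–(-0.434108, -0.751919, 1.3544)  len=0.5939
  (v9,v10,v2) [--+] → (0.665097, -0.558091, 1.3544)–(0.150749, -0.854998, 1.3544)  len=0.5939
  (v10,v1,v2) [--+] → (0.868215, 0, 1.3544)–(0.665097, -0.558091, 1.3544)  len=0.5939

Chained into 1 loop(s):
  loop 1: 9 segments, perimeter = 5.3450
Total perimeter = 5.345


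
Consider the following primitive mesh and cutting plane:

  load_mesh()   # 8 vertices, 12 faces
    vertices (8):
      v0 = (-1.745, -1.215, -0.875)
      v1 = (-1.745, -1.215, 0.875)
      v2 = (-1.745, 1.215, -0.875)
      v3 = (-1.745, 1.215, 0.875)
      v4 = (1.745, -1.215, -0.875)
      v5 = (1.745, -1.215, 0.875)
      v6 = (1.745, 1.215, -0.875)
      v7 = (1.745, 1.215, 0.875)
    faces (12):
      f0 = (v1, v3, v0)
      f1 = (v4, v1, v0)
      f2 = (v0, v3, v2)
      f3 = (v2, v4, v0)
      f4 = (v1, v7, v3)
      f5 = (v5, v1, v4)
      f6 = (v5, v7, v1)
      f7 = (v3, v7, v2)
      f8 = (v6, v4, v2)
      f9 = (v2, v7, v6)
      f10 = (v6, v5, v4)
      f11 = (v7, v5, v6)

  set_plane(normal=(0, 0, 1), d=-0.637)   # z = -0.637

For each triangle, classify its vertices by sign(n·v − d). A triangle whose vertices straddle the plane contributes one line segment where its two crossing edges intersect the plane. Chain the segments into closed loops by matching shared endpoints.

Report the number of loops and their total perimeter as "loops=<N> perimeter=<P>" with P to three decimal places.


Straddling triangles (8 of 12):
  (v1,v3,v0) [++-] → (-1.745, -0.88452, -0.637)–(-1.745, -1.215, -0.637)  len=0.3305
  (v4,v1,v0) [-+-] → (1.27036, -1.215, -0.637)–(-1.745, -1.215, -0.637)  len=3.0154
  (v0,v3,v2) [-+-] → (-1.745, -0.88452, -0.637)–(-1.745, 1.215, -0.637)  len=2.0995
  (v5,v1,v4) [++-] → (1.27036, -1.215, -0.637)–(1.745, -1.215, -0.637)  len=0.4746
  (v3,v7,v2) [++-] → (-1.27036, 1.215, -0.637)–(-1.745, 1.215, -0.637)  len=0.4746
  (v2,v7,v6) [-+-] → (-1.27036, 1.215, -0.637)–(1.745, 1.215, -0.637)  len=3.0154
  (v6,v5,v4) [-+-] → (1.745, 0.88452, -0.637)–(1.745, -1.215, -0.637)  len=2.0995
  (v7,v5,v6) [++-] → (1.745, 0.88452, -0.637)–(1.745, 1.215, -0.637)  len=0.3305

Chained into 1 loop(s):
  loop 1: 8 segments, perimeter = 11.8400
Total perimeter = 11.840

loops=1 perimeter=11.840


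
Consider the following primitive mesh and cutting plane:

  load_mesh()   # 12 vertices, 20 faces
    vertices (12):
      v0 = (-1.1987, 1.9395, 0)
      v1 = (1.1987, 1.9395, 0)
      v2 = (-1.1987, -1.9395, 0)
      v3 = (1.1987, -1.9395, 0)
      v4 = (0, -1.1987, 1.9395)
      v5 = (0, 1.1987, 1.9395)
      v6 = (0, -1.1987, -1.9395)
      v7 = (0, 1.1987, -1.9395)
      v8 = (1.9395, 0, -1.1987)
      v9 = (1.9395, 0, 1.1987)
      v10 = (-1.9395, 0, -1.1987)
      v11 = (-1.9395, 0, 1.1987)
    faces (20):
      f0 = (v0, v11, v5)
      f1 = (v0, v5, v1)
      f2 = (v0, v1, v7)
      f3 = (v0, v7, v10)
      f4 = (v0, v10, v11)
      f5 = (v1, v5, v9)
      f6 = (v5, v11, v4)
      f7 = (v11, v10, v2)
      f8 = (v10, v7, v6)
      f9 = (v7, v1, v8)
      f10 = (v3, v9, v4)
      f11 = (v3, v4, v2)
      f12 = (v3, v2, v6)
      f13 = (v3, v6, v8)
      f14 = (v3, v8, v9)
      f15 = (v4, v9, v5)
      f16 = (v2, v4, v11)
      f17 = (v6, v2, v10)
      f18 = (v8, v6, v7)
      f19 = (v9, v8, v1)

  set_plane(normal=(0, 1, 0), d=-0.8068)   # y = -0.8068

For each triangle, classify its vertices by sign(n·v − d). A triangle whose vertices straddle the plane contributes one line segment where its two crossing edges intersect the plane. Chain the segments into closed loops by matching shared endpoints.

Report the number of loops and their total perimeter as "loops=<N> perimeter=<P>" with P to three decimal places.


loops=1 perimeter=11.157

Straddling triangles (10 of 20):
  (v5,v11,v4) [++-] → (-0.634095, -0.8068, 1.6973)–(0, -0.8068, 1.9395)  len=0.6788
  (v11,v10,v2) [++-] → (-1.63134, -0.8068, -0.700061)–(-1.63134, -0.8068, 0.700061)  len=1.4001
  (v10,v7,v6) [++-] → (0, -0.8068, -1.9395)–(-0.634095, -0.8068, -1.6973)  len=0.6788
  (v3,v9,v4) [-+-] → (1.63134, -0.8068, 0.700061)–(0.634095, -0.8068, 1.6973)  len=1.4103
  (v3,v6,v8) [--+] → (0.634095, -0.8068, -1.6973)–(1.63134, -0.8068, -0.700061)  len=1.4103
  (v3,v8,v9) [-++] → (1.63134, -0.8068, -0.700061)–(1.63134, -0.8068, 0.700061)  len=1.4001
  (v4,v9,v5) [-++] → (0.634095, -0.8068, 1.6973)–(0, -0.8068, 1.9395)  len=0.6788
  (v2,v4,v11) [--+] → (-0.634095, -0.8068, 1.6973)–(-1.63134, -0.8068, 0.700061)  len=1.4103
  (v6,v2,v10) [--+] → (-1.63134, -0.8068, -0.700061)–(-0.634095, -0.8068, -1.6973)  len=1.4103
  (v8,v6,v7) [+-+] → (0.634095, -0.8068, -1.6973)–(0, -0.8068, -1.9395)  len=0.6788

Chained into 1 loop(s):
  loop 1: 10 segments, perimeter = 11.1566
Total perimeter = 11.157


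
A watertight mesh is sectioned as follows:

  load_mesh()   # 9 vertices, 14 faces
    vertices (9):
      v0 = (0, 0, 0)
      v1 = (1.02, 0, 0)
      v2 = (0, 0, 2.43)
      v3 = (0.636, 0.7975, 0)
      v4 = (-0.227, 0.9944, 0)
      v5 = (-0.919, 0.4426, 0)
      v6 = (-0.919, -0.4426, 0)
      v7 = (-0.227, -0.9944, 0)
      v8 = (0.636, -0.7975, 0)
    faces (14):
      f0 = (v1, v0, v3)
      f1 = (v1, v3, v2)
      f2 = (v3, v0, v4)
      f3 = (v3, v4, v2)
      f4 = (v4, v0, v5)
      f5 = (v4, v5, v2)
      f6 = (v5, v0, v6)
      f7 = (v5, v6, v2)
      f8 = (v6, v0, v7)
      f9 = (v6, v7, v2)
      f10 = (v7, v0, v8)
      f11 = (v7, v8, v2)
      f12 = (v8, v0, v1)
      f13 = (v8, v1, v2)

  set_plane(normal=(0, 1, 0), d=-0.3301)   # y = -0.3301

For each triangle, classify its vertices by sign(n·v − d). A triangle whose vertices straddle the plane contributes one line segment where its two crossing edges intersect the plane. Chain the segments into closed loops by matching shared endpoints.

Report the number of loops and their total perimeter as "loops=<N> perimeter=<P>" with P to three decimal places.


loops=1 perimeter=5.554

Straddling triangles (8 of 14):
  (v5,v0,v6) [++-] → (-0.685409, -0.3301, 0)–(-0.919, -0.3301, 0)  len=0.2336
  (v5,v6,v2) [+-+] → (-0.919, -0.3301, 0)–(-0.685409, -0.3301, 0.617657)  len=0.6604
  (v6,v0,v7) [-+-] → (-0.685409, -0.3301, 0)–(-0.0753547, -0.3301, 0)  len=0.6101
  (v6,v7,v2) [--+] → (-0.0753547, -0.3301, 1.62334)–(-0.685409, -0.3301, 0.617657)  len=1.1762
  (v7,v0,v8) [-+-] → (-0.0753547, -0.3301, 0)–(0.263252, -0.3301, 0)  len=0.3386
  (v7,v8,v2) [--+] → (0.263252, -0.3301, 1.42418)–(-0.0753547, -0.3301, 1.62334)  len=0.3928
  (v8,v0,v1) [-++] → (0.263252, -0.3301, 0)–(0.861055, -0.3301, 0)  len=0.5978
  (v8,v1,v2) [-++] → (0.861055, -0.3301, 0)–(0.263252, -0.3301, 1.42418)  len=1.5446

Chained into 1 loop(s):
  loop 1: 8 segments, perimeter = 5.5540
Total perimeter = 5.554


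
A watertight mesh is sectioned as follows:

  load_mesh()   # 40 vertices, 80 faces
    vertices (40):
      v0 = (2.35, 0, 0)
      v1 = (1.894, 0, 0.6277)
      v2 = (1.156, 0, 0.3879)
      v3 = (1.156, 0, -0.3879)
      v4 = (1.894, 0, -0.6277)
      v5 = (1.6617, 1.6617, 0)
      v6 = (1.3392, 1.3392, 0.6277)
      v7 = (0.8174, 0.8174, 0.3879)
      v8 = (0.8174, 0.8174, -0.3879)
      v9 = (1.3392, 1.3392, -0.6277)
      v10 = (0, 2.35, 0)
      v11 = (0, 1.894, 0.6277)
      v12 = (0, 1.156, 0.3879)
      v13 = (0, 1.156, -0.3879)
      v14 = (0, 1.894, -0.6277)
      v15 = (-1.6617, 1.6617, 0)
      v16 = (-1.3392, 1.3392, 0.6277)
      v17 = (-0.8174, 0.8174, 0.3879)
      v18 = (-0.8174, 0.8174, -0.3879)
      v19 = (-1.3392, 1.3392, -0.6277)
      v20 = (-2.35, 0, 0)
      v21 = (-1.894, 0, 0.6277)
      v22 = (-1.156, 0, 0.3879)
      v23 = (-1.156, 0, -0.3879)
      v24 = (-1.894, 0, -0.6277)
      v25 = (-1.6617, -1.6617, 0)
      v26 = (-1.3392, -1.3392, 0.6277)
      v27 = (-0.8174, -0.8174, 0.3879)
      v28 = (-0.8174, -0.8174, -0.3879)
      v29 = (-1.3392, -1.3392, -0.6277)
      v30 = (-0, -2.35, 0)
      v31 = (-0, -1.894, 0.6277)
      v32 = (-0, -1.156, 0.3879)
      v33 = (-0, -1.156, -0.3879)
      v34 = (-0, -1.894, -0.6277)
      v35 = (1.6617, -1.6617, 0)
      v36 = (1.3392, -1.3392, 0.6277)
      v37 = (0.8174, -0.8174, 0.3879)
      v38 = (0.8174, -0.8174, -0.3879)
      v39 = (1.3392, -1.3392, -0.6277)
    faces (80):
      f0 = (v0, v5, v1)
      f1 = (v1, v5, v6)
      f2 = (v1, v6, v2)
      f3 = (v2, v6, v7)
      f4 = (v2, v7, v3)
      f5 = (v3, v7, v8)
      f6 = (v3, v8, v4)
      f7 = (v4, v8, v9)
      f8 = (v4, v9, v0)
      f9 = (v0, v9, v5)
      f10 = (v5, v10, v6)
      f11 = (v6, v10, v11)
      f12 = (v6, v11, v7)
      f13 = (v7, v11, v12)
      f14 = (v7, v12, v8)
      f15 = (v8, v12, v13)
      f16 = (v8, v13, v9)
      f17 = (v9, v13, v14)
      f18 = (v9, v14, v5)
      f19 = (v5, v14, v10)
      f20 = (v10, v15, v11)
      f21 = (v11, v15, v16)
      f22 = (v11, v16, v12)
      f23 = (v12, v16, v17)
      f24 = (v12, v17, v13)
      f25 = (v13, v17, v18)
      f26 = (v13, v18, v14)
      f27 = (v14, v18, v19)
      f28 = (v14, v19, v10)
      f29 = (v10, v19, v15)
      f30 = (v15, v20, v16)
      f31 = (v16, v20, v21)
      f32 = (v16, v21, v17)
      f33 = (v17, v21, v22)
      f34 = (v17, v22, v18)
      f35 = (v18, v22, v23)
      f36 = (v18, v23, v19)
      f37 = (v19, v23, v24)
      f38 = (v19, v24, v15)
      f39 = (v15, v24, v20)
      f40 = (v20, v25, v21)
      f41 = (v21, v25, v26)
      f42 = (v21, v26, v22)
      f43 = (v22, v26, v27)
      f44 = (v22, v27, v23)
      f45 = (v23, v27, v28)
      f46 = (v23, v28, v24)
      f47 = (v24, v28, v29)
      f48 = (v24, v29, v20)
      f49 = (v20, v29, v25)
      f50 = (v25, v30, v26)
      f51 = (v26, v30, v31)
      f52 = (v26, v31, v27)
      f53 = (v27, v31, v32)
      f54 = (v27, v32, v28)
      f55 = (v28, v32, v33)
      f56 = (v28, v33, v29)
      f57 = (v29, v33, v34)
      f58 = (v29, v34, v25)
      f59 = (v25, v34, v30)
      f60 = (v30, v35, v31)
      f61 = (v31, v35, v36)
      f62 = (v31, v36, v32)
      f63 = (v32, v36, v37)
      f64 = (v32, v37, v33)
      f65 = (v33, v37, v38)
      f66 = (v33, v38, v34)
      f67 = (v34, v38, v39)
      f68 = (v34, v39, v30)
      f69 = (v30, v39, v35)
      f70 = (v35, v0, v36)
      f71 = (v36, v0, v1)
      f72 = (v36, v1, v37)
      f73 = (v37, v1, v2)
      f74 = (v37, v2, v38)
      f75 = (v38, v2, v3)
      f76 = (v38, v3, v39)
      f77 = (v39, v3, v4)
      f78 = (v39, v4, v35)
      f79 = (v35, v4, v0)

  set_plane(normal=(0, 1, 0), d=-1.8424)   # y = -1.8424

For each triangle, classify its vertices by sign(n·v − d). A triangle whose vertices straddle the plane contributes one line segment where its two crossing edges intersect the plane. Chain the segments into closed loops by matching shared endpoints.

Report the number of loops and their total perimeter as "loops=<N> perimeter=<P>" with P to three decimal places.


loops=1 perimeter=5.572

Straddling triangles (14 of 80):
  (v25,v30,v26) [+-+] → (-1.22545, -1.8424, 0)–(-0.672515, -1.8424, 0.315216)  len=0.6365
  (v26,v30,v31) [+--] → (-0.672515, -1.8424, 0.315216)–(-0.124554, -1.8424, 0.6277)  len=0.6308
  (v26,v31,v27) [+-+] → (-0.124554, -1.8424, 0.6277)–(-0.0391769, -1.8424, 0.616207)  len=0.0861
  (v27,v31,v32) [+-+] → (-0.0391769, -1.8424, 0.616207)–(0, -1.8424, 0.610933)  len=0.0395
  (v29,v33,v34) [++-] → (0, -1.8424, -0.610933)–(-0.124554, -1.8424, -0.6277)  len=0.1257
  (v29,v34,v25) [+-+] → (-0.124554, -1.8424, -0.6277)–(-0.369108, -1.8424, -0.488271)  len=0.2815
  (v25,v34,v30) [+--] → (-0.369108, -1.8424, -0.488271)–(-1.22545, -1.8424, 0)  len=0.9858
  (v30,v35,v31) [-+-] → (1.22545, -1.8424, 0)–(0.369108, -1.8424, 0.488271)  len=0.9858
  (v31,v35,v36) [-++] → (0.369108, -1.8424, 0.488271)–(0.124554, -1.8424, 0.6277)  len=0.2815
  (v31,v36,v32) [-++] → (0.124554, -1.8424, 0.6277)–(0, -1.8424, 0.610933)  len=0.1257
  (v33,v38,v34) [++-] → (0.0391769, -1.8424, -0.616207)–(0, -1.8424, -0.610933)  len=0.0395
  (v34,v38,v39) [-++] → (0.0391769, -1.8424, -0.616207)–(0.124554, -1.8424, -0.6277)  len=0.0861
  (v34,v39,v30) [-+-] → (0.124554, -1.8424, -0.6277)–(0.672515, -1.8424, -0.315216)  len=0.6308
  (v30,v39,v35) [-++] → (0.672515, -1.8424, -0.315216)–(1.22545, -1.8424, 0)  len=0.6365

Chained into 1 loop(s):
  loop 1: 14 segments, perimeter = 5.5718
Total perimeter = 5.572


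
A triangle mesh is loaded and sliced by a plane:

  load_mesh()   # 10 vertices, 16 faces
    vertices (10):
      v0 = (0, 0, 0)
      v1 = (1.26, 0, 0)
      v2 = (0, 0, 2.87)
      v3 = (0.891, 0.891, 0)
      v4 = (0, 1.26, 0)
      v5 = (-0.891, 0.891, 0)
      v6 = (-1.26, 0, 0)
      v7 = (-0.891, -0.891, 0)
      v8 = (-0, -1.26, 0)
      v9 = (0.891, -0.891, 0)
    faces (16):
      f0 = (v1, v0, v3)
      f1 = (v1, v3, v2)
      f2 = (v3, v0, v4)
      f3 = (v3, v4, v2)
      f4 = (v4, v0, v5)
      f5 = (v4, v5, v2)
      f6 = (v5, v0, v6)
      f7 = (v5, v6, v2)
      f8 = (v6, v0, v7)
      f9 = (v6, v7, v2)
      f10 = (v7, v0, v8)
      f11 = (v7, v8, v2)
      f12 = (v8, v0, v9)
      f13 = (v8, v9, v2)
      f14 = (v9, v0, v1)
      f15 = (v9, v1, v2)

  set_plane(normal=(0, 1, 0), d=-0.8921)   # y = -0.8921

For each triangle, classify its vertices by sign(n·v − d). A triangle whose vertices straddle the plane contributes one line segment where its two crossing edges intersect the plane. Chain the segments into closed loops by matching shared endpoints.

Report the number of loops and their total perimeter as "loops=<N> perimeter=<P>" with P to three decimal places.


loops=1 perimeter=4.219

Straddling triangles (4 of 16):
  (v7,v0,v8) [++-] → (0, -0.8921, 0)–(-0.888344, -0.8921, 0)  len=0.8883
  (v7,v8,v2) [+-+] → (-0.888344, -0.8921, 0)–(0, -0.8921, 0.837994)  len=1.2212
  (v8,v0,v9) [-++] → (0, -0.8921, 0)–(0.888344, -0.8921, 0)  len=0.8883
  (v8,v9,v2) [-++] → (0.888344, -0.8921, 0)–(0, -0.8921, 0.837994)  len=1.2212

Chained into 1 loop(s):
  loop 1: 4 segments, perimeter = 4.2191
Total perimeter = 4.219


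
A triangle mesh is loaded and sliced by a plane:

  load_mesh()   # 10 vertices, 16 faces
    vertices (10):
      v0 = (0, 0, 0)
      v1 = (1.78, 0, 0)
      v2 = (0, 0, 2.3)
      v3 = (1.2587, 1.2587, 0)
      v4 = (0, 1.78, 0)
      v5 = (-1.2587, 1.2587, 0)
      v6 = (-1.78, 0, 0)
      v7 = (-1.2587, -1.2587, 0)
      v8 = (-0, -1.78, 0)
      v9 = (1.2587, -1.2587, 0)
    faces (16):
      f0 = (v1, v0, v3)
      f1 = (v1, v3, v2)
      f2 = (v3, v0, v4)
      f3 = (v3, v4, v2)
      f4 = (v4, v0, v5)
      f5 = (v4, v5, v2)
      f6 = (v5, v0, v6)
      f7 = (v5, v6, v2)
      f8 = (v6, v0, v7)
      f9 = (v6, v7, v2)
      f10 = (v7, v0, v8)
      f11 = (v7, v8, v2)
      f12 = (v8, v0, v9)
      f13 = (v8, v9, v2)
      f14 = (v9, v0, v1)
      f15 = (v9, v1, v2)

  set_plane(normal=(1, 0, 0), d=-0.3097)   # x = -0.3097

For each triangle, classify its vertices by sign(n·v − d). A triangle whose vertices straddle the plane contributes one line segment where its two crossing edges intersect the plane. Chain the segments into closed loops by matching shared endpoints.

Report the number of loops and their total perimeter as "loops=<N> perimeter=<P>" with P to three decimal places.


Straddling triangles (8 of 16):
  (v4,v0,v5) [++-] → (-0.3097, 0.3097, 0)–(-0.3097, 1.65174, 0)  len=1.3420
  (v4,v5,v2) [+-+] → (-0.3097, 1.65174, 0)–(-0.3097, 0.3097, 1.73409)  len=2.1927
  (v5,v0,v6) [-+-] → (-0.3097, 0.3097, 0)–(-0.3097, 0, 0)  len=0.3097
  (v5,v6,v2) [--+] → (-0.3097, 0, 1.89983)–(-0.3097, 0.3097, 1.73409)  len=0.3513
  (v6,v0,v7) [-+-] → (-0.3097, 0, 0)–(-0.3097, -0.3097, 0)  len=0.3097
  (v6,v7,v2) [--+] → (-0.3097, -0.3097, 1.73409)–(-0.3097, 0, 1.89983)  len=0.3513
  (v7,v0,v8) [-++] → (-0.3097, -0.3097, 0)–(-0.3097, -1.65174, 0)  len=1.3420
  (v7,v8,v2) [-++] → (-0.3097, -1.65174, 0)–(-0.3097, -0.3097, 1.73409)  len=2.1927

Chained into 1 loop(s):
  loop 1: 8 segments, perimeter = 8.3915
Total perimeter = 8.391

loops=1 perimeter=8.391


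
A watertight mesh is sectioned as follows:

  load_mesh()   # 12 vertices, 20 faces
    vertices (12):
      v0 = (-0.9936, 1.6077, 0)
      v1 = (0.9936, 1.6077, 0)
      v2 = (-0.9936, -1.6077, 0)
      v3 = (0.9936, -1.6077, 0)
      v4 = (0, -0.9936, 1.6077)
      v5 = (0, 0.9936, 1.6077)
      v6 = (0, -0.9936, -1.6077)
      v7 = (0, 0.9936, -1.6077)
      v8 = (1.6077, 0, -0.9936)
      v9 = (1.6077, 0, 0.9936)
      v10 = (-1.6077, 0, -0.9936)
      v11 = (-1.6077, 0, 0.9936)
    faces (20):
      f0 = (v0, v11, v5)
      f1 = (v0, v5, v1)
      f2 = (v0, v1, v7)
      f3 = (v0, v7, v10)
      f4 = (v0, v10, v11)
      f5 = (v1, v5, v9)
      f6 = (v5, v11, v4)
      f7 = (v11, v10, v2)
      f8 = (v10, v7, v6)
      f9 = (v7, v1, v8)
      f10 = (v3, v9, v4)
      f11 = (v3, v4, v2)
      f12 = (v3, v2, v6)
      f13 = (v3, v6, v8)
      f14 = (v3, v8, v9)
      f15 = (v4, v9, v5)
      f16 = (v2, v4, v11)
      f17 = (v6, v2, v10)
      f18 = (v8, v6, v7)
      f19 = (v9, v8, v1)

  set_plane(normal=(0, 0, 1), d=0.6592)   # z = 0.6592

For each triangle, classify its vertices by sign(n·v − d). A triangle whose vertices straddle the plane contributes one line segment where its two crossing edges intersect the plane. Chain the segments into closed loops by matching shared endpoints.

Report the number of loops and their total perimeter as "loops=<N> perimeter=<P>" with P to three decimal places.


Straddling triangles (10 of 20):
  (v0,v11,v5) [-++] → (-1.40102, 0.541078, 0.6592)–(-0.586197, 1.3559, 0.6592)  len=1.1523
  (v0,v5,v1) [-+-] → (-0.586197, 1.3559, 0.6592)–(0.586197, 1.3559, 0.6592)  len=1.1724
  (v0,v10,v11) [--+] → (-1.6077, 0, 0.6592)–(-1.40102, 0.541078, 0.6592)  len=0.5792
  (v1,v5,v9) [-++] → (0.586197, 1.3559, 0.6592)–(1.40102, 0.541078, 0.6592)  len=1.1523
  (v11,v10,v2) [+--] → (-1.6077, 0, 0.6592)–(-1.40102, -0.541078, 0.6592)  len=0.5792
  (v3,v9,v4) [-++] → (1.40102, -0.541078, 0.6592)–(0.586197, -1.3559, 0.6592)  len=1.1523
  (v3,v4,v2) [-+-] → (0.586197, -1.3559, 0.6592)–(-0.586197, -1.3559, 0.6592)  len=1.1724
  (v3,v8,v9) [--+] → (1.6077, 0, 0.6592)–(1.40102, -0.541078, 0.6592)  len=0.5792
  (v2,v4,v11) [-++] → (-0.586197, -1.3559, 0.6592)–(-1.40102, -0.541078, 0.6592)  len=1.1523
  (v9,v8,v1) [+--] → (1.6077, 0, 0.6592)–(1.40102, 0.541078, 0.6592)  len=0.5792

Chained into 1 loop(s):
  loop 1: 10 segments, perimeter = 9.2710
Total perimeter = 9.271

loops=1 perimeter=9.271


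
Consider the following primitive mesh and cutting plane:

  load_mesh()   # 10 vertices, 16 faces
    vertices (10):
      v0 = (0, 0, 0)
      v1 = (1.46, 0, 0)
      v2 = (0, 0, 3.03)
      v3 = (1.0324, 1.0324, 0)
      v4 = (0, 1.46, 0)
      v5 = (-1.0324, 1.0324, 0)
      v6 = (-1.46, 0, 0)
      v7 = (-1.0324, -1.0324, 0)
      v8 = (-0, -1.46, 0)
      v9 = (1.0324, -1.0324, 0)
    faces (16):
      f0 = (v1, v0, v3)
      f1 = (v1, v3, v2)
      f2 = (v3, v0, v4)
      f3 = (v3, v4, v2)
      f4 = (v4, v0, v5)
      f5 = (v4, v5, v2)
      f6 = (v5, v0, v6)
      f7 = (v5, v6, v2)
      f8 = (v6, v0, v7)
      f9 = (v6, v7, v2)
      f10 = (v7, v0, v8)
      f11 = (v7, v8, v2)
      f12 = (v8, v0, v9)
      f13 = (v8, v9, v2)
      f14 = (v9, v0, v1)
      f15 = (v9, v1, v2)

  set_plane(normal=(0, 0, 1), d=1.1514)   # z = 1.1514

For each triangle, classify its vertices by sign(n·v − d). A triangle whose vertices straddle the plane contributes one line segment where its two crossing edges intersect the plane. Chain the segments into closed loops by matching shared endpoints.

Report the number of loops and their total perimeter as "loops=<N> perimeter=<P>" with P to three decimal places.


loops=1 perimeter=5.543

Straddling triangles (8 of 16):
  (v1,v3,v2) [--+] → (0.640088, 0.640088, 1.1514)–(0.9052, 0, 1.1514)  len=0.6928
  (v3,v4,v2) [--+] → (0, 0.9052, 1.1514)–(0.640088, 0.640088, 1.1514)  len=0.6928
  (v4,v5,v2) [--+] → (-0.640088, 0.640088, 1.1514)–(0, 0.9052, 1.1514)  len=0.6928
  (v5,v6,v2) [--+] → (-0.9052, 0, 1.1514)–(-0.640088, 0.640088, 1.1514)  len=0.6928
  (v6,v7,v2) [--+] → (-0.640088, -0.640088, 1.1514)–(-0.9052, 0, 1.1514)  len=0.6928
  (v7,v8,v2) [--+] → (0, -0.9052, 1.1514)–(-0.640088, -0.640088, 1.1514)  len=0.6928
  (v8,v9,v2) [--+] → (0.640088, -0.640088, 1.1514)–(0, -0.9052, 1.1514)  len=0.6928
  (v9,v1,v2) [--+] → (0.9052, 0, 1.1514)–(0.640088, -0.640088, 1.1514)  len=0.6928

Chained into 1 loop(s):
  loop 1: 8 segments, perimeter = 5.5425
Total perimeter = 5.543
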